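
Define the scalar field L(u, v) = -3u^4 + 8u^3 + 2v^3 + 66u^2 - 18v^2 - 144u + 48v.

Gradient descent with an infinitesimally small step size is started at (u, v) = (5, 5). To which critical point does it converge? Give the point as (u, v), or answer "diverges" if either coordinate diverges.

L is separable, so gradient descent decouples: u follows -∂L/∂u, v follows -∂L/∂v.
∂L/∂u = -12(u - 4)(u - 1)(u + 3); at u=5 this is -384, so u increases.
∂L/∂v = 6(v - 4)(v - 2); at v=5 this is 18, so v decreases.
The u-coordinate has no critical point in that direction and runs off to infinity.

diverges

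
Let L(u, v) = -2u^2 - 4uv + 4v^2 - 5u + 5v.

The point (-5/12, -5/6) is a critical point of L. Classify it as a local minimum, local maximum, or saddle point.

saddle point

The Hessian of L is constant: H = [[-4, -4], [-4, 8]].
det(H) = (-4)·8 − (-4)² = -48.
Since det(H) < 0, H is indefinite and the critical point is a saddle point.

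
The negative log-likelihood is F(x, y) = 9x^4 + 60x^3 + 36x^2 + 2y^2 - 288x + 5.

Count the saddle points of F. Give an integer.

1

F separates as a function of x plus a function of y, so ∇F=0 decouples.
∂F/∂x = 36(x - 1)(x + 2)(x + 4) = 0 at x ∈ {-4, -2, 1}; ∂F/∂y = 4y = 0 at y ∈ {0}.
The Hessian is diagonal: diag(F_xx, F_yy). Second derivatives: F_xx(-4)=360, F_xx(-2)=-216, F_xx(1)=540; F_yy(0)=4.
Saddle points occur where the two diagonal entries have opposite signs: (-2, 0). Count: 1.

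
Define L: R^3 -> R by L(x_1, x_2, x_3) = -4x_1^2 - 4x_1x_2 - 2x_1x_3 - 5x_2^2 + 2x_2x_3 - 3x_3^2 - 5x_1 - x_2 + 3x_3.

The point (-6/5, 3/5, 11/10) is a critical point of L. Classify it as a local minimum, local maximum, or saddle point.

The Hessian is constant: H = [[-8, -4, -2], [-4, -10, 2], [-2, 2, -6]].
Leading principal minors: Δ₁ = -8, Δ₂ = 64, Δ₃ = -280.
The minors alternate sign starting negative (−, +, −), so H is negative definite: a local maximum.

local maximum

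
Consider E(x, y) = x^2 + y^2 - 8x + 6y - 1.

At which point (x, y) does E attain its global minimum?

E(x,y) separates as P(x) + Q(y) − 1, so its minimum is min P + min Q − 1.
P'(x) = 2x - 8 vanishes at x ∈ {4}; Q'(y) = 2y + 6 vanishes at y ∈ {-3}.
Local minima of P (where P''>0): P(4)=-16. Local minima of Q: Q(-3)=-9.
So the global minimum of E is P(4) + Q(-3) − 1 = -16 − 9 − 1 = -26, attained at (4, -3).

(4, -3)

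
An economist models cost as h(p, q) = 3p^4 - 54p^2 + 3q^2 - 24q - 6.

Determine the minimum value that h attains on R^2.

-297

h(p,q) separates as A(p) + B(q) − 6, so its minimum is min A + min B − 6.
A'(p) = 12p(p - 3)(p + 3) vanishes at p ∈ {-3, 0, 3}; B'(q) = 6q - 24 vanishes at q ∈ {4}.
Local minima of A (where A''>0): A(-3)=-243, A(3)=-243. Local minima of B: B(4)=-48.
So the global minimum of h is A(-3) + B(4) − 6 = -243 − 48 − 6 = -297, attained at (-3, 4).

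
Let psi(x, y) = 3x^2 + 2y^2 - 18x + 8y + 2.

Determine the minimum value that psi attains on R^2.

-33

psi(x,y) separates as P(x) + Q(y) + 2, so its minimum is min P + min Q + 2.
P'(x) = 6x - 18 vanishes at x ∈ {3}; Q'(y) = 4y + 8 vanishes at y ∈ {-2}.
Local minima of P (where P''>0): P(3)=-27. Local minima of Q: Q(-2)=-8.
So the global minimum of psi is P(3) + Q(-2) + 2 = -27 − 8 + 2 = -33, attained at (3, -2).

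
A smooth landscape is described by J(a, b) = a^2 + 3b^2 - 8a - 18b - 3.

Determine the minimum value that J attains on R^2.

-46

J(a,b) separates as P(a) + Q(b) − 3, so its minimum is min P + min Q − 3.
P'(a) = 2a - 8 vanishes at a ∈ {4}; Q'(b) = 6b - 18 vanishes at b ∈ {3}.
Local minima of P (where P''>0): P(4)=-16. Local minima of Q: Q(3)=-27.
So the global minimum of J is P(4) + Q(3) − 3 = -16 − 27 − 3 = -46, attained at (4, 3).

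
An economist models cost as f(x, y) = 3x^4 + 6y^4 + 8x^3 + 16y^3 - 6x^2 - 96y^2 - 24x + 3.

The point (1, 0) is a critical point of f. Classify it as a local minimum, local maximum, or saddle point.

saddle point

The mixed partial ∂²f/∂x∂y is 0, so the Hessian at any point is diag(f_xx, f_yy) = diag(12(3x^2 + 4x - 1), 24(3y^2 + 4y - 8)).
At (1, 0): H = diag(72, -192).
The eigenvalues have opposite signs, so H is indefinite: a saddle point.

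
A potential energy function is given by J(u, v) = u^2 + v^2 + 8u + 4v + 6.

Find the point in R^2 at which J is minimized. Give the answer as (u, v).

J(u,v) separates as P(u) + Q(v) + 6, so its minimum is min P + min Q + 6.
P'(u) = 2u + 8 vanishes at u ∈ {-4}; Q'(v) = 2v + 4 vanishes at v ∈ {-2}.
Local minima of P (where P''>0): P(-4)=-16. Local minima of Q: Q(-2)=-4.
So the global minimum of J is P(-4) + Q(-2) + 6 = -16 − 4 + 6 = -14, attained at (-4, -2).

(-4, -2)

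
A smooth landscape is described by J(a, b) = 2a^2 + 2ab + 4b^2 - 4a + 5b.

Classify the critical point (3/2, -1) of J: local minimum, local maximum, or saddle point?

The Hessian of J is constant: H = [[4, 2], [2, 8]].
det(H) = 4·8 − 2² = 28.
det(H) > 0 and tr(H) = 12 > 0, so H is positive definite and the point is a local minimum.

local minimum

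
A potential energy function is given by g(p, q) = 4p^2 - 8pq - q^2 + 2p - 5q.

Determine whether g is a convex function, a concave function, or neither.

neither

g is quadratic, so its Hessian is the constant matrix H = [[8, -8], [-8, -2]].
det(H) = -80, tr(H) = 6.
det(H) < 0, so H is indefinite: neither convex nor concave.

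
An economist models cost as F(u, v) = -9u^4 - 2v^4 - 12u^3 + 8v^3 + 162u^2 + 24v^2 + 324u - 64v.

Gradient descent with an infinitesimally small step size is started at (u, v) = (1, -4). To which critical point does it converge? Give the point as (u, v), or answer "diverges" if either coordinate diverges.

F is separable, so gradient descent decouples: u follows -∂F/∂u, v follows -∂F/∂v.
∂F/∂u = -36(u - 3)(u + 1)(u + 3); at u=1 this is 576, so u decreases.
∂F/∂v = -8(v - 4)(v - 1)(v + 2); at v=-4 this is 640, so v decreases.
The v-coordinate has no critical point in that direction and runs off to infinity.

diverges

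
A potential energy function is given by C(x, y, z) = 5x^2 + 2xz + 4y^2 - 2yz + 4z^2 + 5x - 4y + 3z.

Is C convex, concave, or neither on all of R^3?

C is quadratic, so its Hessian is the constant matrix H = [[10, 0, 2], [0, 8, -2], [2, -2, 8]].
Leading principal minors: 10, 80, 568.
All positive ⇒ H ≻ 0 ⇒ convex.

convex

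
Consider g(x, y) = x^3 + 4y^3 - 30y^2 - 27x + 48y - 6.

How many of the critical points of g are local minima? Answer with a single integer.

1

g separates as a function of x plus a function of y, so ∇g=0 decouples.
∂g/∂x = 3(x - 3)(x + 3) = 0 at x ∈ {-3, 3}; ∂g/∂y = 12(y - 4)(y - 1) = 0 at y ∈ {1, 4}.
The Hessian is diagonal: diag(g_xx, g_yy). Second derivatives: g_xx(-3)=-18, g_xx(3)=18; g_yy(1)=-36, g_yy(4)=36.
Local minima occur where both diagonal entries positive: (3, 4). Count: 1.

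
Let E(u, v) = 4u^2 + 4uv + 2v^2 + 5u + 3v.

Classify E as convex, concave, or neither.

convex

E is quadratic, so its Hessian is the constant matrix H = [[8, 4], [4, 4]].
det(H) = 16, tr(H) = 12.
det(H) > 0 and tr(H) > 0, so H is positive definite everywhere: convex.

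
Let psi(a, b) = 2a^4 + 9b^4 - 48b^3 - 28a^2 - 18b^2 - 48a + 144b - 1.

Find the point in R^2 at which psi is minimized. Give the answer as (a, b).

(3, 4)

psi(a,b) separates as P(a) + Q(b) − 1, so its minimum is min P + min Q − 1.
P'(a) = 8(a - 3)(a + 1)(a + 2) vanishes at a ∈ {-2, -1, 3}; Q'(b) = 36(b - 4)(b - 1)(b + 1) vanishes at b ∈ {-1, 1, 4}.
Local minima of P (where P''>0): P(-2)=16, P(3)=-234. Local minima of Q: Q(-1)=-105, Q(4)=-480.
So the global minimum of psi is P(3) + Q(4) − 1 = -234 − 480 − 1 = -715, attained at (3, 4).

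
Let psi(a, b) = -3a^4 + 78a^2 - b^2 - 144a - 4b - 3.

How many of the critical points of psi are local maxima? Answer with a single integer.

psi separates as a function of a plus a function of b, so ∇psi=0 decouples.
∂psi/∂a = -12(a - 3)(a - 1)(a + 4) = 0 at a ∈ {-4, 1, 3}; ∂psi/∂b = -2(b + 2) = 0 at b ∈ {-2}.
The Hessian is diagonal: diag(psi_aa, psi_bb). Second derivatives: psi_aa(-4)=-420, psi_aa(1)=120, psi_aa(3)=-168; psi_bb(-2)=-2.
Local maxima occur where both diagonal entries negative: (-4, -2), (3, -2). Count: 2.

2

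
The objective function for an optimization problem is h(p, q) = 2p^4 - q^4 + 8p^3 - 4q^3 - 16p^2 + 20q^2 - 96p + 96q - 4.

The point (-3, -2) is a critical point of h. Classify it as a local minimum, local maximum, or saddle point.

The mixed partial ∂²h/∂p∂q is 0, so the Hessian at any point is diag(h_pp, h_qq) = diag(8(3p^2 + 6p - 4), 4(-3q^2 - 6q + 10)).
At (-3, -2): H = diag(40, 40).
Both eigenvalues are positive, so H is positive definite: a local minimum.

local minimum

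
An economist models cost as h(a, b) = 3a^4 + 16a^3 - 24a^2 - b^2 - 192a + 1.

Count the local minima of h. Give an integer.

h separates as a function of a plus a function of b, so ∇h=0 decouples.
∂h/∂a = 12(a - 2)(a + 2)(a + 4) = 0 at a ∈ {-4, -2, 2}; ∂h/∂b = -2b = 0 at b ∈ {0}.
The Hessian is diagonal: diag(h_aa, h_bb). Second derivatives: h_aa(-4)=144, h_aa(-2)=-96, h_aa(2)=288; h_bb(0)=-2.
Local minima occur where both diagonal entries positive: none. Count: 0.

0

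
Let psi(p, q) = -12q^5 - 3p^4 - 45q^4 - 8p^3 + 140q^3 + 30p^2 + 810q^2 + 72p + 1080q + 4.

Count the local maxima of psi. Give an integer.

4

psi separates as a function of p plus a function of q, so ∇psi=0 decouples.
∂psi/∂p = -12(p - 2)(p + 1)(p + 3) = 0 at p ∈ {-3, -1, 2}; ∂psi/∂q = -60(q - 3)(q + 1)(q + 2)(q + 3) = 0 at q ∈ {-3, -2, -1, 3}.
The Hessian is diagonal: diag(psi_pp, psi_qq). Second derivatives: psi_pp(-3)=-120, psi_pp(-1)=72, psi_pp(2)=-180; psi_qq(-3)=720, psi_qq(-2)=-300, psi_qq(-1)=480, psi_qq(3)=-7200.
Local maxima occur where both diagonal entries negative: (-3, -2), (-3, 3), (2, -2), (2, 3). Count: 4.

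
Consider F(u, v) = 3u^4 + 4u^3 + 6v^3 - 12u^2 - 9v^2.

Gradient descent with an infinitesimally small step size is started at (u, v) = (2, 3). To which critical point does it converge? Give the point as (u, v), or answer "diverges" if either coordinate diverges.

F is separable, so gradient descent decouples: u follows -∂F/∂u, v follows -∂F/∂v.
∂F/∂u = 12u(u - 1)(u + 2); at u=2 this is 96, so u decreases.
∂F/∂v = 18v(v - 1); at v=3 this is 108, so v decreases.
u converges to its nearest critical value 1 (a local min of the u-part); v converges to 1. The iterate converges to (1, 1).

(1, 1)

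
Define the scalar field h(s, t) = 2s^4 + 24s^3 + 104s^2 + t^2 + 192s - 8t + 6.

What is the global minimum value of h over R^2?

-138

h(s,t) separates as P(s) + Q(t) + 6, so its minimum is min P + min Q + 6.
P'(s) = 8(s + 2)(s + 3)(s + 4) vanishes at s ∈ {-4, -3, -2}; Q'(t) = 2(t - 4) vanishes at t ∈ {4}.
Local minima of P (where P''>0): P(-4)=-128, P(-2)=-128. Local minima of Q: Q(4)=-16.
So the global minimum of h is P(-4) + Q(4) + 6 = -128 − 16 + 6 = -138, attained at (-4, 4).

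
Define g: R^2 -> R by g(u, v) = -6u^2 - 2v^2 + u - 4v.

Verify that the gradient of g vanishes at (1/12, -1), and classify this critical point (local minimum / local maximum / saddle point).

local maximum

∇g = (-12u + 1, -4v - 4); substituting (1/12, -1) gives ∇g = (0, 0), so (1/12, -1) is indeed a critical point.
The Hessian of g is constant: H = [[-12, 0], [0, -4]].
det(H) = (-12)·(-4) − 0² = 48.
det(H) > 0 and tr(H) = -16 < 0, so H is negative definite and the point is a local maximum.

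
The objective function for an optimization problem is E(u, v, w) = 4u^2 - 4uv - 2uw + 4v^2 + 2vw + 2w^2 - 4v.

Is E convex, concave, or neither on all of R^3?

E is quadratic, so its Hessian is the constant matrix H = [[8, -4, -2], [-4, 8, 2], [-2, 2, 4]].
Leading principal minors: 8, 48, 160.
All positive ⇒ H ≻ 0 ⇒ convex.

convex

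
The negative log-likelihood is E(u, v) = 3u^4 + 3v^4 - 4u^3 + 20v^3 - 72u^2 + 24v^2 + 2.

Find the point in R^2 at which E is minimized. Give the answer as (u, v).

E(u,v) separates as P(u) + Q(v) + 2, so its minimum is min P + min Q + 2.
P'(u) = 12u(u - 4)(u + 3) vanishes at u ∈ {-3, 0, 4}; Q'(v) = 12v(v + 1)(v + 4) vanishes at v ∈ {-4, -1, 0}.
Local minima of P (where P''>0): P(-3)=-297, P(4)=-640. Local minima of Q: Q(-4)=-128, Q(0)=0.
So the global minimum of E is P(4) + Q(-4) + 2 = -640 − 128 + 2 = -766, attained at (4, -4).

(4, -4)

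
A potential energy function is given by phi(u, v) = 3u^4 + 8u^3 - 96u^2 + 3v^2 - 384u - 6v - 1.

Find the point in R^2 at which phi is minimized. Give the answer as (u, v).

phi(u,v) separates as P(u) + Q(v) − 1, so its minimum is min P + min Q − 1.
P'(u) = 12(u - 4)(u + 2)(u + 4) vanishes at u ∈ {-4, -2, 4}; Q'(v) = 6v - 6 vanishes at v ∈ {1}.
Local minima of P (where P''>0): P(-4)=256, P(4)=-1792. Local minima of Q: Q(1)=-3.
So the global minimum of phi is P(4) + Q(1) − 1 = -1792 − 3 − 1 = -1796, attained at (4, 1).

(4, 1)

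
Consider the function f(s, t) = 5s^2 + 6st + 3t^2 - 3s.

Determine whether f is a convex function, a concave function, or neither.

convex

f is quadratic, so its Hessian is the constant matrix H = [[10, 6], [6, 6]].
det(H) = 24, tr(H) = 16.
det(H) > 0 and tr(H) > 0, so H is positive definite everywhere: convex.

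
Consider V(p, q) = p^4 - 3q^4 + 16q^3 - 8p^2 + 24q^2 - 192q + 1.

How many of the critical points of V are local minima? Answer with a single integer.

V separates as a function of p plus a function of q, so ∇V=0 decouples.
∂V/∂p = 4p(p - 2)(p + 2) = 0 at p ∈ {-2, 0, 2}; ∂V/∂q = -12(q - 4)(q - 2)(q + 2) = 0 at q ∈ {-2, 2, 4}.
The Hessian is diagonal: diag(V_pp, V_qq). Second derivatives: V_pp(-2)=32, V_pp(0)=-16, V_pp(2)=32; V_qq(-2)=-288, V_qq(2)=96, V_qq(4)=-144.
Local minima occur where both diagonal entries positive: (-2, 2), (2, 2). Count: 2.

2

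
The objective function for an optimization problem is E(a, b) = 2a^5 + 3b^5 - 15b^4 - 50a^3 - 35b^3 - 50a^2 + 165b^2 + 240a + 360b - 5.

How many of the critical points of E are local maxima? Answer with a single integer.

4

E separates as a function of a plus a function of b, so ∇E=0 decouples.
∂E/∂a = 10(a - 4)(a - 1)(a + 2)(a + 3) = 0 at a ∈ {-3, -2, 1, 4}; ∂E/∂b = 15(b - 4)(b - 3)(b + 1)(b + 2) = 0 at b ∈ {-2, -1, 3, 4}.
The Hessian is diagonal: diag(E_aa, E_bb). Second derivatives: E_aa(-3)=-280, E_aa(-2)=180, E_aa(1)=-360, E_aa(4)=1260; E_bb(-2)=-450, E_bb(-1)=300, E_bb(3)=-300, E_bb(4)=450.
Local maxima occur where both diagonal entries negative: (-3, -2), (-3, 3), (1, -2), (1, 3). Count: 4.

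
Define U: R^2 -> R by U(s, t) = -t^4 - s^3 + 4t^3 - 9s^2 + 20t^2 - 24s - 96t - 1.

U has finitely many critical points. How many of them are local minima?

1

U separates as a function of s plus a function of t, so ∇U=0 decouples.
∂U/∂s = -3(s + 2)(s + 4) = 0 at s ∈ {-4, -2}; ∂U/∂t = -4(t - 4)(t - 2)(t + 3) = 0 at t ∈ {-3, 2, 4}.
The Hessian is diagonal: diag(U_ss, U_tt). Second derivatives: U_ss(-4)=6, U_ss(-2)=-6; U_tt(-3)=-140, U_tt(2)=40, U_tt(4)=-56.
Local minima occur where both diagonal entries positive: (-4, 2). Count: 1.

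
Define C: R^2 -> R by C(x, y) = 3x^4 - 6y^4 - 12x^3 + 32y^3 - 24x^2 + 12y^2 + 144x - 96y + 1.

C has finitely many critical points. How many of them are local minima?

2

C separates as a function of x plus a function of y, so ∇C=0 decouples.
∂C/∂x = 12(x - 3)(x - 2)(x + 2) = 0 at x ∈ {-2, 2, 3}; ∂C/∂y = -24(y - 4)(y - 1)(y + 1) = 0 at y ∈ {-1, 1, 4}.
The Hessian is diagonal: diag(C_xx, C_yy). Second derivatives: C_xx(-2)=240, C_xx(2)=-48, C_xx(3)=60; C_yy(-1)=-240, C_yy(1)=144, C_yy(4)=-360.
Local minima occur where both diagonal entries positive: (-2, 1), (3, 1). Count: 2.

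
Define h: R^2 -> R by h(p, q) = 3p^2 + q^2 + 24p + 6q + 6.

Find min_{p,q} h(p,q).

h(p,q) separates as A(p) + B(q) + 6, so its minimum is min A + min B + 6.
A'(p) = 6p + 24 vanishes at p ∈ {-4}; B'(q) = 2q + 6 vanishes at q ∈ {-3}.
Local minima of A (where A''>0): A(-4)=-48. Local minima of B: B(-3)=-9.
So the global minimum of h is A(-4) + B(-3) + 6 = -48 − 9 + 6 = -51, attained at (-4, -3).

-51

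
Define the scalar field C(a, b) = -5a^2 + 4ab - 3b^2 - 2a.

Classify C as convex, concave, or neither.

C is quadratic, so its Hessian is the constant matrix H = [[-10, 4], [4, -6]].
det(H) = 44, tr(H) = -16.
det(H) > 0 and tr(H) < 0, so H is negative definite everywhere: concave.

concave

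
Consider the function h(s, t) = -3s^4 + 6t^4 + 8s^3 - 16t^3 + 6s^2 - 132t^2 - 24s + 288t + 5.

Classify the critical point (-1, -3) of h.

saddle point

The mixed partial ∂²h/∂s∂t is 0, so the Hessian at any point is diag(h_ss, h_tt) = diag(12(-3s^2 + 4s + 1), 24(3t^2 - 4t - 11)).
At (-1, -3): H = diag(-72, 672).
The eigenvalues have opposite signs, so H is indefinite: a saddle point.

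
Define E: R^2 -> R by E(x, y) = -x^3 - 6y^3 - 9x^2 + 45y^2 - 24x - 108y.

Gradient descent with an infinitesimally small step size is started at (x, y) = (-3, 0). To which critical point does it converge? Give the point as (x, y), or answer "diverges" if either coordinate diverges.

E is separable, so gradient descent decouples: x follows -∂E/∂x, y follows -∂E/∂y.
∂E/∂x = -3(x + 2)(x + 4); at x=-3 this is 3, so x decreases.
∂E/∂y = -18(y - 3)(y - 2); at y=0 this is -108, so y increases.
x converges to its nearest critical value -4 (a local min of the x-part); y converges to 2. The iterate converges to (-4, 2).

(-4, 2)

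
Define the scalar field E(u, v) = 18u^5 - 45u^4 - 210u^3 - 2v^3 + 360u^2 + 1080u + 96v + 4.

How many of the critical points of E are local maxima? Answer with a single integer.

E separates as a function of u plus a function of v, so ∇E=0 decouples.
∂E/∂u = 90(u - 3)(u - 2)(u + 1)(u + 2) = 0 at u ∈ {-2, -1, 2, 3}; ∂E/∂v = -6(v - 4)(v + 4) = 0 at v ∈ {-4, 4}.
The Hessian is diagonal: diag(E_uu, E_vv). Second derivatives: E_uu(-2)=-1800, E_uu(-1)=1080, E_uu(2)=-1080, E_uu(3)=1800; E_vv(-4)=48, E_vv(4)=-48.
Local maxima occur where both diagonal entries negative: (-2, 4), (2, 4). Count: 2.

2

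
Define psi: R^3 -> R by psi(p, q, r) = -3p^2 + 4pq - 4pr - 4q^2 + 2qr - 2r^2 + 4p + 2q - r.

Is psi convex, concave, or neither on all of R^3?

concave

psi is quadratic, so its Hessian is the constant matrix H = [[-6, 4, -4], [4, -8, 2], [-4, 2, -4]].
Leading principal minors: -6, 32, -40.
Signs alternate −, +, − ⇒ H ≺ 0 ⇒ concave.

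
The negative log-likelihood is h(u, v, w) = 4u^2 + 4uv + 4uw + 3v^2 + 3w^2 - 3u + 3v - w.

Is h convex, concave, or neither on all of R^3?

h is quadratic, so its Hessian is the constant matrix H = [[8, 4, 4], [4, 6, 0], [4, 0, 6]].
Leading principal minors: 8, 32, 96.
All positive ⇒ H ≻ 0 ⇒ convex.

convex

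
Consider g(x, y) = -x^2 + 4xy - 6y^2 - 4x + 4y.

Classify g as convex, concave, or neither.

concave

g is quadratic, so its Hessian is the constant matrix H = [[-2, 4], [4, -12]].
det(H) = 8, tr(H) = -14.
det(H) > 0 and tr(H) < 0, so H is negative definite everywhere: concave.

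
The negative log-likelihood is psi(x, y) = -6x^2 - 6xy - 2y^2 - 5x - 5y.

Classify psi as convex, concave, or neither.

concave

psi is quadratic, so its Hessian is the constant matrix H = [[-12, -6], [-6, -4]].
det(H) = 12, tr(H) = -16.
det(H) > 0 and tr(H) < 0, so H is negative definite everywhere: concave.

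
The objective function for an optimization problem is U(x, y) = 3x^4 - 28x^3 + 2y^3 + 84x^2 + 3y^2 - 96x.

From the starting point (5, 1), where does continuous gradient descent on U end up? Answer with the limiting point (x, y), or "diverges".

U is separable, so gradient descent decouples: x follows -∂U/∂x, y follows -∂U/∂y.
∂U/∂x = 12(x - 4)(x - 2)(x - 1); at x=5 this is 144, so x decreases.
∂U/∂y = 6y(y + 1); at y=1 this is 12, so y decreases.
x converges to its nearest critical value 4 (a local min of the x-part); y converges to 0. The iterate converges to (4, 0).

(4, 0)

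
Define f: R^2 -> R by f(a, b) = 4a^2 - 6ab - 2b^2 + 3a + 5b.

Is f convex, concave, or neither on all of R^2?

f is quadratic, so its Hessian is the constant matrix H = [[8, -6], [-6, -4]].
det(H) = -68, tr(H) = 4.
det(H) < 0, so H is indefinite: neither convex nor concave.

neither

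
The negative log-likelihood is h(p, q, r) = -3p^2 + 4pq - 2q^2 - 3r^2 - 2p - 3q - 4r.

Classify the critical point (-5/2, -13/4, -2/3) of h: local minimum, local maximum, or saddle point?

The Hessian is constant: H = [[-6, 4, 0], [4, -4, 0], [0, 0, -6]].
Leading principal minors: Δ₁ = -6, Δ₂ = 8, Δ₃ = -48.
The minors alternate sign starting negative (−, +, −), so H is negative definite: a local maximum.

local maximum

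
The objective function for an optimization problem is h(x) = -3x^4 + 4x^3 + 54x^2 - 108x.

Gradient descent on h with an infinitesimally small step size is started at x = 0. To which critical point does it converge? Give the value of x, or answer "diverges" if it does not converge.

1

h'(x) = -12(x - 3)(x - 1)(x + 3), so h'(0) = -108.
Gradient descent moves in the -h' direction, i.e. x is increasing.
The nearest critical point in that direction is x = 1, where h'' = 96 > 0 (a local minimum). The iterate converges there.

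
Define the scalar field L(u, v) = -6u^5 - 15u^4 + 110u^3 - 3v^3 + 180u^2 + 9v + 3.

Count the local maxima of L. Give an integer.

L separates as a function of u plus a function of v, so ∇L=0 decouples.
∂L/∂u = -30u(u - 3)(u + 1)(u + 4) = 0 at u ∈ {-4, -1, 0, 3}; ∂L/∂v = -9(v - 1)(v + 1) = 0 at v ∈ {-1, 1}.
The Hessian is diagonal: diag(L_uu, L_vv). Second derivatives: L_uu(-4)=2520, L_uu(-1)=-360, L_uu(0)=360, L_uu(3)=-2520; L_vv(-1)=18, L_vv(1)=-18.
Local maxima occur where both diagonal entries negative: (-1, 1), (3, 1). Count: 2.

2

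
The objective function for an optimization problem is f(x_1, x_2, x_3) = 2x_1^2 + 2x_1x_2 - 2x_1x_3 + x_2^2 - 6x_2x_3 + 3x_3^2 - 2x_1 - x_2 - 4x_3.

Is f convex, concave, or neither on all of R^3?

f is quadratic, so its Hessian is the constant matrix H = [[4, 2, -2], [2, 2, -6], [-2, -6, 6]].
Leading principal minors: 4, 4, -80.
Neither pattern holds ⇒ H is indefinite ⇒ neither convex nor concave.

neither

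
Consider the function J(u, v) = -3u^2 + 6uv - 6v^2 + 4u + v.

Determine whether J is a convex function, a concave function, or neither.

J is quadratic, so its Hessian is the constant matrix H = [[-6, 6], [6, -12]].
det(H) = 36, tr(H) = -18.
det(H) > 0 and tr(H) < 0, so H is negative definite everywhere: concave.

concave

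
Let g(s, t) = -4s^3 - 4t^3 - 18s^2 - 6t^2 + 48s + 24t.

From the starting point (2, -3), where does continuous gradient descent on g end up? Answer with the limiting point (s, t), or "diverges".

diverges

g is separable, so gradient descent decouples: s follows -∂g/∂s, t follows -∂g/∂t.
∂g/∂s = -12(s - 1)(s + 4); at s=2 this is -72, so s increases.
∂g/∂t = -12(t - 1)(t + 2); at t=-3 this is -48, so t increases.
The s-coordinate has no critical point in that direction and runs off to infinity.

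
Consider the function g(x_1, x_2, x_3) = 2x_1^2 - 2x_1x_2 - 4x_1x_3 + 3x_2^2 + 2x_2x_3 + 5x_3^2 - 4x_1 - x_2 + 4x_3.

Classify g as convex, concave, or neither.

g is quadratic, so its Hessian is the constant matrix H = [[4, -2, -4], [-2, 6, 2], [-4, 2, 10]].
Leading principal minors: 4, 20, 120.
All positive ⇒ H ≻ 0 ⇒ convex.

convex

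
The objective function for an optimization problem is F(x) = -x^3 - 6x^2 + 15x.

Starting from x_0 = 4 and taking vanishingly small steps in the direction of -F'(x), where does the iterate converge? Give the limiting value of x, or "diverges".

F'(x) = -3(x - 1)(x + 5), so F'(4) = -81.
Gradient descent moves in the -F' direction, i.e. x is increasing.
There is no critical point above x=4, and F' keeps the same sign, so the iterate runs off to +∞.

diverges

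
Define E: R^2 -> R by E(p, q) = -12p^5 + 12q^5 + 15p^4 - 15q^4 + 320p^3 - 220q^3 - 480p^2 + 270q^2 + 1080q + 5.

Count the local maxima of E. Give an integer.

E separates as a function of p plus a function of q, so ∇E=0 decouples.
∂E/∂p = -60p(p - 4)(p - 1)(p + 4) = 0 at p ∈ {-4, 0, 1, 4}; ∂E/∂q = 60(q - 3)(q - 2)(q + 1)(q + 3) = 0 at q ∈ {-3, -1, 2, 3}.
The Hessian is diagonal: diag(E_pp, E_qq). Second derivatives: E_pp(-4)=9600, E_pp(0)=-960, E_pp(1)=900, E_pp(4)=-5760; E_qq(-3)=-3600, E_qq(-1)=1440, E_qq(2)=-900, E_qq(3)=1440.
Local maxima occur where both diagonal entries negative: (0, -3), (0, 2), (4, -3), (4, 2). Count: 4.

4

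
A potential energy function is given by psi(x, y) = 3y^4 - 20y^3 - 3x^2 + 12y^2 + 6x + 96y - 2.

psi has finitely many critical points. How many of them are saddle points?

psi separates as a function of x plus a function of y, so ∇psi=0 decouples.
∂psi/∂x = -6(x - 1) = 0 at x ∈ {1}; ∂psi/∂y = 12(y - 4)(y - 2)(y + 1) = 0 at y ∈ {-1, 2, 4}.
The Hessian is diagonal: diag(psi_xx, psi_yy). Second derivatives: psi_xx(1)=-6; psi_yy(-1)=180, psi_yy(2)=-72, psi_yy(4)=120.
Saddle points occur where the two diagonal entries have opposite signs: (1, -1), (1, 4). Count: 2.

2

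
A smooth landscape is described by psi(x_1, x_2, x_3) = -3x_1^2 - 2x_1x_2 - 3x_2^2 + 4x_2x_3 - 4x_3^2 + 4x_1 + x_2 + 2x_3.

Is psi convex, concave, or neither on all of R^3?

concave

psi is quadratic, so its Hessian is the constant matrix H = [[-6, -2, 0], [-2, -6, 4], [0, 4, -8]].
Leading principal minors: -6, 32, -160.
Signs alternate −, +, − ⇒ H ≺ 0 ⇒ concave.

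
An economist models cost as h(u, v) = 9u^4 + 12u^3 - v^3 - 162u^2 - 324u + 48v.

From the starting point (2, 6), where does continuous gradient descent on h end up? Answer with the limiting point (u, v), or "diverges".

h is separable, so gradient descent decouples: u follows -∂h/∂u, v follows -∂h/∂v.
∂h/∂u = 36(u - 3)(u + 1)(u + 3); at u=2 this is -540, so u increases.
∂h/∂v = -3(v - 4)(v + 4); at v=6 this is -60, so v increases.
The v-coordinate has no critical point in that direction and runs off to infinity.

diverges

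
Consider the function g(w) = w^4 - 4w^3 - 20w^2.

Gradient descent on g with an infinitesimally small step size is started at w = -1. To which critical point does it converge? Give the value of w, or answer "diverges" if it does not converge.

-2

g'(w) = 4w(w - 5)(w + 2), so g'(-1) = 24.
Gradient descent moves in the -g' direction, i.e. w is decreasing.
The nearest critical point in that direction is w = -2, where g'' = 56 > 0 (a local minimum). The iterate converges there.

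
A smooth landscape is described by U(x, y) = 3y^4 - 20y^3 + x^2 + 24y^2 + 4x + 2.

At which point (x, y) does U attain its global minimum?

U(x,y) separates as P(x) + Q(y) + 2, so its minimum is min P + min Q + 2.
P'(x) = 2x + 4 vanishes at x ∈ {-2}; Q'(y) = 12y(y - 4)(y - 1) vanishes at y ∈ {0, 1, 4}.
Local minima of P (where P''>0): P(-2)=-4. Local minima of Q: Q(0)=0, Q(4)=-128.
So the global minimum of U is P(-2) + Q(4) + 2 = -4 − 128 + 2 = -130, attained at (-2, 4).

(-2, 4)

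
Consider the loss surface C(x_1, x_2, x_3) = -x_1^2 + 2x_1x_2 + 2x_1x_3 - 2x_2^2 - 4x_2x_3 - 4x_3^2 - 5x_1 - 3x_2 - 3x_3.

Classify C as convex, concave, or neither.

concave

C is quadratic, so its Hessian is the constant matrix H = [[-2, 2, 2], [2, -4, -4], [2, -4, -8]].
Leading principal minors: -2, 4, -16.
Signs alternate −, +, − ⇒ H ≺ 0 ⇒ concave.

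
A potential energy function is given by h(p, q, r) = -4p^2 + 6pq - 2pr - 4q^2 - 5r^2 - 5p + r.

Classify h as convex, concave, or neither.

h is quadratic, so its Hessian is the constant matrix H = [[-8, 6, -2], [6, -8, 0], [-2, 0, -10]].
Leading principal minors: -8, 28, -248.
Signs alternate −, +, − ⇒ H ≺ 0 ⇒ concave.

concave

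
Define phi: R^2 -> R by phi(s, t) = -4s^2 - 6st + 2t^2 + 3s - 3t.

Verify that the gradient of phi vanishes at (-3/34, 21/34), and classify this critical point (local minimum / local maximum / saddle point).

saddle point

∇phi = (-8s - 6t + 3, -6s + 4t - 3); substituting (-3/34, 21/34) gives ∇phi = (0, 0), so (-3/34, 21/34) is indeed a critical point.
The Hessian of phi is constant: H = [[-8, -6], [-6, 4]].
det(H) = (-8)·4 − (-6)² = -68.
Since det(H) < 0, H is indefinite and the critical point is a saddle point.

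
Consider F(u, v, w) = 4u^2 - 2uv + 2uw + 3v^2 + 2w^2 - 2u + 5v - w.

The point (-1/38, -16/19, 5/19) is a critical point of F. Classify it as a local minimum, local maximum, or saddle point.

The Hessian is constant: H = [[8, -2, 2], [-2, 6, 0], [2, 0, 4]].
Leading principal minors: Δ₁ = 8, Δ₂ = 44, Δ₃ = 152.
All leading minors are positive, so H is positive definite: a local minimum.

local minimum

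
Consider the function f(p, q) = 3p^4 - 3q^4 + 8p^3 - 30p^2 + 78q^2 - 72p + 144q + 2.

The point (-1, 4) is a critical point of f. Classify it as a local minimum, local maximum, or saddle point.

local maximum

The mixed partial ∂²f/∂p∂q is 0, so the Hessian at any point is diag(f_pp, f_qq) = diag(12(3p^2 + 4p - 5), 12(-3q^2 + 13)).
At (-1, 4): H = diag(-72, -420).
Both eigenvalues are negative, so H is negative definite: a local maximum.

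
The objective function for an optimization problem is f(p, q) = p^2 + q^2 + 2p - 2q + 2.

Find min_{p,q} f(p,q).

f(p,q) separates as A(p) + B(q) + 2, so its minimum is min A + min B + 2.
A'(p) = 2p + 2 vanishes at p ∈ {-1}; B'(q) = 2q - 2 vanishes at q ∈ {1}.
Local minima of A (where A''>0): A(-1)=-1. Local minima of B: B(1)=-1.
So the global minimum of f is A(-1) + B(1) + 2 = -1 − 1 + 2 = 0, attained at (-1, 1).

0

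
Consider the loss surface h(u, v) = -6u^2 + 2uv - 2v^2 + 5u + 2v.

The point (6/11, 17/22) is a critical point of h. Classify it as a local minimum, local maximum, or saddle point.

local maximum

The Hessian of h is constant: H = [[-12, 2], [2, -4]].
det(H) = (-12)·(-4) − 2² = 44.
det(H) > 0 and tr(H) = -16 < 0, so H is negative definite and the point is a local maximum.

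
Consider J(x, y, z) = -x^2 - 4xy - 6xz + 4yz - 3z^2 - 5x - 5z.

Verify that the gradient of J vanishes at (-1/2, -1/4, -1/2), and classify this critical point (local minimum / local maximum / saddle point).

saddle point

∇J = (-2x - 4y - 6z - 5, -4x + 4z, -6x + 4y - 6z - 5); substituting (-1/2, -1/4, -1/2) gives ∇J = (0, 0, 0), so (-1/2, -1/4, -1/2) is indeed a critical point.
The Hessian is constant: H = [[-2, -4, -6], [-4, 0, 4], [-6, 4, -6]].
Leading principal minors: Δ₁ = -2, Δ₂ = -16, Δ₃ = 320.
The minors fit neither the all-positive nor the alternating-sign pattern, so H is indefinite: a saddle point.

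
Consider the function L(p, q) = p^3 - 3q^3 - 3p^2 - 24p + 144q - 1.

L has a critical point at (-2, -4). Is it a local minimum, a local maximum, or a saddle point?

saddle point

The mixed partial ∂²L/∂p∂q is 0, so the Hessian at any point is diag(L_pp, L_qq) = diag(6(p - 1), -18q).
At (-2, -4): H = diag(-18, 72).
The eigenvalues have opposite signs, so H is indefinite: a saddle point.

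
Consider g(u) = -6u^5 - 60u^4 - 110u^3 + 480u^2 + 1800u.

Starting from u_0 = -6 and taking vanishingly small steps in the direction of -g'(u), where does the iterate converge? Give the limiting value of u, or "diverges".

g'(u) = -30(u - 2)(u + 2)(u + 3)(u + 5), so g'(-6) = -2880.
Gradient descent moves in the -g' direction, i.e. u is increasing.
The nearest critical point in that direction is u = -5, where g'' = 1260 > 0 (a local minimum). The iterate converges there.

-5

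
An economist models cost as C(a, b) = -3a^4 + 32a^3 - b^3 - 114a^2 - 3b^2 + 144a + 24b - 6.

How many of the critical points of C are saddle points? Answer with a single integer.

3

C separates as a function of a plus a function of b, so ∇C=0 decouples.
∂C/∂a = -12(a - 4)(a - 3)(a - 1) = 0 at a ∈ {1, 3, 4}; ∂C/∂b = -3(b - 2)(b + 4) = 0 at b ∈ {-4, 2}.
The Hessian is diagonal: diag(C_aa, C_bb). Second derivatives: C_aa(1)=-72, C_aa(3)=24, C_aa(4)=-36; C_bb(-4)=18, C_bb(2)=-18.
Saddle points occur where the two diagonal entries have opposite signs: (1, -4), (3, 2), (4, -4). Count: 3.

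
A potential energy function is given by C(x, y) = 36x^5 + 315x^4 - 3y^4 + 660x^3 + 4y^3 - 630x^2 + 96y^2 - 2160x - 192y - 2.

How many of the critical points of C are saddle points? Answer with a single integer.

6

C separates as a function of x plus a function of y, so ∇C=0 decouples.
∂C/∂x = 180(x - 1)(x + 1)(x + 3)(x + 4) = 0 at x ∈ {-4, -3, -1, 1}; ∂C/∂y = -12(y - 4)(y - 1)(y + 4) = 0 at y ∈ {-4, 1, 4}.
The Hessian is diagonal: diag(C_xx, C_yy). Second derivatives: C_xx(-4)=-2700, C_xx(-3)=1440, C_xx(-1)=-2160, C_xx(1)=7200; C_yy(-4)=-480, C_yy(1)=180, C_yy(4)=-288.
Saddle points occur where the two diagonal entries have opposite signs: (-4, 1), (-3, -4), (-3, 4), (-1, 1), (1, -4), (1, 4). Count: 6.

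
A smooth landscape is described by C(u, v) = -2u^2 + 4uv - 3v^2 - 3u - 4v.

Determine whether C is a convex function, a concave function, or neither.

C is quadratic, so its Hessian is the constant matrix H = [[-4, 4], [4, -6]].
det(H) = 8, tr(H) = -10.
det(H) > 0 and tr(H) < 0, so H is negative definite everywhere: concave.

concave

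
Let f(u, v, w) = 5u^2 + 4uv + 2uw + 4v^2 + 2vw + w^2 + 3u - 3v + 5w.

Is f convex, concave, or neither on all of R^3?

convex

f is quadratic, so its Hessian is the constant matrix H = [[10, 4, 2], [4, 8, 2], [2, 2, 2]].
Leading principal minors: 10, 64, 88.
All positive ⇒ H ≻ 0 ⇒ convex.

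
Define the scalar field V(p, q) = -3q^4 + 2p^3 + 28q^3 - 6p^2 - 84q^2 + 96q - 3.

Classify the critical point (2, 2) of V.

local minimum

The mixed partial ∂²V/∂p∂q is 0, so the Hessian at any point is diag(V_pp, V_qq) = diag(12(p - 1), 12(-3q^2 + 14q - 14)).
At (2, 2): H = diag(12, 24).
Both eigenvalues are positive, so H is positive definite: a local minimum.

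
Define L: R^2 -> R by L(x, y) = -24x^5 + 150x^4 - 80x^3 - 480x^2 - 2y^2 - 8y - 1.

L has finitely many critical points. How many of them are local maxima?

2

L separates as a function of x plus a function of y, so ∇L=0 decouples.
∂L/∂x = -120x(x - 4)(x - 2)(x + 1) = 0 at x ∈ {-1, 0, 2, 4}; ∂L/∂y = -4(y + 2) = 0 at y ∈ {-2}.
The Hessian is diagonal: diag(L_xx, L_yy). Second derivatives: L_xx(-1)=1800, L_xx(0)=-960, L_xx(2)=1440, L_xx(4)=-4800; L_yy(-2)=-4.
Local maxima occur where both diagonal entries negative: (0, -2), (4, -2). Count: 2.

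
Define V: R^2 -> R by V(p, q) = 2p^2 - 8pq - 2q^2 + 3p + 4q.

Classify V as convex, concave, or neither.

V is quadratic, so its Hessian is the constant matrix H = [[4, -8], [-8, -4]].
det(H) = -80, tr(H) = 0.
det(H) < 0, so H is indefinite: neither convex nor concave.

neither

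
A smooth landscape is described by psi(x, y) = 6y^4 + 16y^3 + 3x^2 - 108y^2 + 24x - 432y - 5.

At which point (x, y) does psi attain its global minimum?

(-4, 3)

psi(x,y) separates as P(x) + Q(y) − 5, so its minimum is min P + min Q − 5.
P'(x) = 6x + 24 vanishes at x ∈ {-4}; Q'(y) = 24(y - 3)(y + 2)(y + 3) vanishes at y ∈ {-3, -2, 3}.
Local minima of P (where P''>0): P(-4)=-48. Local minima of Q: Q(-3)=378, Q(3)=-1350.
So the global minimum of psi is P(-4) + Q(3) − 5 = -48 − 1350 − 5 = -1403, attained at (-4, 3).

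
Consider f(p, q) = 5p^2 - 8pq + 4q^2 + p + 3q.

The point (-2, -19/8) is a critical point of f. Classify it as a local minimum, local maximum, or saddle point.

The Hessian of f is constant: H = [[10, -8], [-8, 8]].
det(H) = 10·8 − (-8)² = 16.
det(H) > 0 and tr(H) = 18 > 0, so H is positive definite and the point is a local minimum.

local minimum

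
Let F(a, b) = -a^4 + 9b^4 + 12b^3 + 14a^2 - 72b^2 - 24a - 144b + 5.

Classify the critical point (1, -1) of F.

saddle point

The mixed partial ∂²F/∂a∂b is 0, so the Hessian at any point is diag(F_aa, F_bb) = diag(4(-3a^2 + 7), 36(3b^2 + 2b - 4)).
At (1, -1): H = diag(16, -108).
The eigenvalues have opposite signs, so H is indefinite: a saddle point.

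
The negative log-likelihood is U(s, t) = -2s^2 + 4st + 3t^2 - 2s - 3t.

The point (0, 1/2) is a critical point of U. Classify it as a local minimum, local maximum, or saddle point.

saddle point

The Hessian of U is constant: H = [[-4, 4], [4, 6]].
det(H) = (-4)·6 − 4² = -40.
Since det(H) < 0, H is indefinite and the critical point is a saddle point.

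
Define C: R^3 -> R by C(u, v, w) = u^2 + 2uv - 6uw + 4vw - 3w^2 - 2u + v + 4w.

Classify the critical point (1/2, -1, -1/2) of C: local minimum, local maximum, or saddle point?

The Hessian is constant: H = [[2, 2, -6], [2, 0, 4], [-6, 4, -6]].
Leading principal minors: Δ₁ = 2, Δ₂ = -4, Δ₃ = -104.
The minors fit neither the all-positive nor the alternating-sign pattern, so H is indefinite: a saddle point.

saddle point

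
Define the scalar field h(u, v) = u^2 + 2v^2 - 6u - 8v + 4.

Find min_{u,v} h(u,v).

h(u,v) separates as P(u) + Q(v) + 4, so its minimum is min P + min Q + 4.
P'(u) = 2u - 6 vanishes at u ∈ {3}; Q'(v) = 4v - 8 vanishes at v ∈ {2}.
Local minima of P (where P''>0): P(3)=-9. Local minima of Q: Q(2)=-8.
So the global minimum of h is P(3) + Q(2) + 4 = -9 − 8 + 4 = -13, attained at (3, 2).

-13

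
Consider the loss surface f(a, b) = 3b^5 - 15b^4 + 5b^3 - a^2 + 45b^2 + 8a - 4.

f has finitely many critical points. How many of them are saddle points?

2

f separates as a function of a plus a function of b, so ∇f=0 decouples.
∂f/∂a = -2(a - 4) = 0 at a ∈ {4}; ∂f/∂b = 15b(b - 3)(b - 2)(b + 1) = 0 at b ∈ {-1, 0, 2, 3}.
The Hessian is diagonal: diag(f_aa, f_bb). Second derivatives: f_aa(4)=-2; f_bb(-1)=-180, f_bb(0)=90, f_bb(2)=-90, f_bb(3)=180.
Saddle points occur where the two diagonal entries have opposite signs: (4, 0), (4, 3). Count: 2.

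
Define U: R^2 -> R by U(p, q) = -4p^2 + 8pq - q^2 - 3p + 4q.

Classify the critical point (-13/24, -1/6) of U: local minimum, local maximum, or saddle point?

saddle point

The Hessian of U is constant: H = [[-8, 8], [8, -2]].
det(H) = (-8)·(-2) − 8² = -48.
Since det(H) < 0, H is indefinite and the critical point is a saddle point.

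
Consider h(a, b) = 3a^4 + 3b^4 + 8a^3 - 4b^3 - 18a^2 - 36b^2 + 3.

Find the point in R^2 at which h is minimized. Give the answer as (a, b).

h(a,b) separates as P(a) + Q(b) + 3, so its minimum is min P + min Q + 3.
P'(a) = 12a(a - 1)(a + 3) vanishes at a ∈ {-3, 0, 1}; Q'(b) = 12b(b - 3)(b + 2) vanishes at b ∈ {-2, 0, 3}.
Local minima of P (where P''>0): P(-3)=-135, P(1)=-7. Local minima of Q: Q(-2)=-64, Q(3)=-189.
So the global minimum of h is P(-3) + Q(3) + 3 = -135 − 189 + 3 = -321, attained at (-3, 3).

(-3, 3)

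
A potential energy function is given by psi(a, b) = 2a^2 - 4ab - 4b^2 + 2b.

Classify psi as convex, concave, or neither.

psi is quadratic, so its Hessian is the constant matrix H = [[4, -4], [-4, -8]].
det(H) = -48, tr(H) = -4.
det(H) < 0, so H is indefinite: neither convex nor concave.

neither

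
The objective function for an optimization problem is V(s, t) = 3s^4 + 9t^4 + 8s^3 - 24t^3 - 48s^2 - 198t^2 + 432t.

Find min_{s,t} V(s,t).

-2213

V(s,t) separates as P(s) + Q(t), so its minimum is min P + min Q.
P'(s) = 12s(s - 2)(s + 4) vanishes at s ∈ {-4, 0, 2}; Q'(t) = 36(t - 4)(t - 1)(t + 3) vanishes at t ∈ {-3, 1, 4}.
Local minima of P (where P''>0): P(-4)=-512, P(2)=-80. Local minima of Q: Q(-3)=-1701, Q(4)=-672.
So the global minimum of V is P(-4) + Q(-3) = -512 − 1701 = -2213, attained at (-4, -3).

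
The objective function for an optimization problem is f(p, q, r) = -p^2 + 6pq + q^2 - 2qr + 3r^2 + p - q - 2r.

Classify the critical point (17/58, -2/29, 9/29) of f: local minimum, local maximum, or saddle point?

The Hessian is constant: H = [[-2, 6, 0], [6, 2, -2], [0, -2, 6]].
Leading principal minors: Δ₁ = -2, Δ₂ = -40, Δ₃ = -232.
The minors fit neither the all-positive nor the alternating-sign pattern, so H is indefinite: a saddle point.

saddle point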